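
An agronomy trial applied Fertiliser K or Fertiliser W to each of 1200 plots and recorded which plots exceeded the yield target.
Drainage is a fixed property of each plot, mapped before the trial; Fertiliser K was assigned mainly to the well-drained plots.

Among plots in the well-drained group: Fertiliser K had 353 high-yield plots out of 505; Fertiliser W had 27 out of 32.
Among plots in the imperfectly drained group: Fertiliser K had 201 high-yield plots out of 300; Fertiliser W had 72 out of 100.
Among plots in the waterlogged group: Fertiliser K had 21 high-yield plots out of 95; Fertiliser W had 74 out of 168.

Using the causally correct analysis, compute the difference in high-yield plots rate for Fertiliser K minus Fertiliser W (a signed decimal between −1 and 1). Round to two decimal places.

The field drainage-specific comparison favours Fertiliser W throughout, but the pooled figures favour Fertiliser K. The question is whether to condition on field drainage.
Field drainage differs across fertilisers for reasons unrelated to any effect of the fertiliser itself, and it separately predicts the outcome — a classic confounder. We must compare within field drainage levels.
Adjusting over the population distribution of field drainage: 0.448·(0.699−0.844) + 0.333·(0.670−0.720) + 0.219·(0.221−0.440) = -0.130.

-0.13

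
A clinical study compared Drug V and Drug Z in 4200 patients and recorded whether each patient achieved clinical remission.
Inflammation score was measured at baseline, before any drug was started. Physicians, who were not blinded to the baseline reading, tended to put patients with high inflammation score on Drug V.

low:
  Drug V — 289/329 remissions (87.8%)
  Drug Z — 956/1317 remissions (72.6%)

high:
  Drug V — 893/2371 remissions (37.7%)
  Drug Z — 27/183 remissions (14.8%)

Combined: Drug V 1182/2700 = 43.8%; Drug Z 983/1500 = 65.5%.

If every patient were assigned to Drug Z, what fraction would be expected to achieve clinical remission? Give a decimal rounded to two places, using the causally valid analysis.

0.37

The imbalance in inflammation score arose from how patients were allocated, not from anything the drug did; and inflammation score independently affects the outcome. The pooled gap is confounded — condition on inflammation score.
Standardising Drug Z to the population inflammation score mix: 0.392·956/1317 + 0.608·27/183 = 0.374.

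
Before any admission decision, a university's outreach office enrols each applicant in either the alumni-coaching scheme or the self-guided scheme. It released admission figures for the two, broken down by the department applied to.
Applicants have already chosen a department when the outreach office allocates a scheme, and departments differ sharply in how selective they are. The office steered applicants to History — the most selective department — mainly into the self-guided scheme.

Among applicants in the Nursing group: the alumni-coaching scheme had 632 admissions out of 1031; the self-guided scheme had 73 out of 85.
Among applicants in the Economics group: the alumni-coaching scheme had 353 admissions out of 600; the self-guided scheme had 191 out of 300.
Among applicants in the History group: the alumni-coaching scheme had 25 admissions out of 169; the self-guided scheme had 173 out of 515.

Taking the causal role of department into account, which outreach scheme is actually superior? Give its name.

Nothing the outreach scheme does changes department; the imbalance is an allocation artefact. With department also predicting the outcome, the pooled figure is confounded, and the within-stratum comparison is the causal one.
Within each level — Nursing: 61.3% vs 85.9%; Economics: 58.8% vs 63.7%; History: 14.8% vs 33.6% — the self-guided scheme is higher every time.

the self-guided scheme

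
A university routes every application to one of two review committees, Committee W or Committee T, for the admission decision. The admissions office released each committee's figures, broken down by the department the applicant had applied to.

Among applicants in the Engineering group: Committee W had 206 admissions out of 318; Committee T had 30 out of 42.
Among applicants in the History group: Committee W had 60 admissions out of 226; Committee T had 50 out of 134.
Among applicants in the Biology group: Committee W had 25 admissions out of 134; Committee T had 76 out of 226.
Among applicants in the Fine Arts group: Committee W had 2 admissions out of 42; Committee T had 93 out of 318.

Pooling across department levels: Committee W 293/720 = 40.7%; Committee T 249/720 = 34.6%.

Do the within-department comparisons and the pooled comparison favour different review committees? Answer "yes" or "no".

yes

Within each department level (Engineering 64.8% vs 71.4%; History 26.5% vs 37.3%; Biology 18.7% vs 33.6%; Fine Arts 4.8% vs 29.2%), Committee T has the higher rate every time. Pooled: 40.7% vs 34.6% — Committee W has the higher rate overall. The two comparisons disagree.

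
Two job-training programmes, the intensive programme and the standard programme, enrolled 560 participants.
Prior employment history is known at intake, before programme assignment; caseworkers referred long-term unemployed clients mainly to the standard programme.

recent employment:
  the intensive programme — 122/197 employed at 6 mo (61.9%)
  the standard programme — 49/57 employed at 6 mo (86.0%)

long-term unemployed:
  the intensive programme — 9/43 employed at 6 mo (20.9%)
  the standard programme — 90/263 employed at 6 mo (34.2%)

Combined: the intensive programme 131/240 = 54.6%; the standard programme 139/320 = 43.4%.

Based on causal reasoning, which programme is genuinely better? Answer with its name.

the standard programme

Here prior employment history is a common cause — it drives both which programme a case falls under and the outcome. The crude comparison mixes populations; the stratum-specific rates are the causally relevant ones.
Within each level — recent employment: 61.9% vs 86.0%; long-term unemployed: 20.9% vs 34.2% — the standard programme is higher every time.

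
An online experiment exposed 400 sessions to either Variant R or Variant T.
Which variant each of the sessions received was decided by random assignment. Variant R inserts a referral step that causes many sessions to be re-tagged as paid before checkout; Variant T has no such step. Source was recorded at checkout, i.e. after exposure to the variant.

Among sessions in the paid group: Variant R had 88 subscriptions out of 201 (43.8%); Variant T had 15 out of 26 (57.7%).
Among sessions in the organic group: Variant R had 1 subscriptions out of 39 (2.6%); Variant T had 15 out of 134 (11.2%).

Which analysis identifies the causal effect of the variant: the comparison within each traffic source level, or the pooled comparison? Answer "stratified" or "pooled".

pooled

The distribution of traffic source is itself part of what the variant does — it is an intermediate outcome. Holding it fixed would remove that part of the effect; the total effect is the pooled difference.
Pooled: Variant R 37.1% vs Variant T 18.8%; Variant R is higher overall.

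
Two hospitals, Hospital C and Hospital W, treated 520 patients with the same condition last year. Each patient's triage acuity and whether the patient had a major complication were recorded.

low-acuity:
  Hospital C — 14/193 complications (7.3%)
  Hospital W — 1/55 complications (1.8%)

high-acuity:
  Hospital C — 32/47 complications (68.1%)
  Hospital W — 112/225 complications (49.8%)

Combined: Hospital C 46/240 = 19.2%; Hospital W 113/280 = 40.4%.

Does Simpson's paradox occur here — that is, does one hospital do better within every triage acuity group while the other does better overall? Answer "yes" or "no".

yes

Within each triage acuity level (low-acuity 7.3% vs 1.8%; high-acuity 68.1% vs 49.8%), Hospital W has the lower rate every time. Pooled: 19.2% vs 40.4% — Hospital C has the lower rate overall. The two comparisons disagree.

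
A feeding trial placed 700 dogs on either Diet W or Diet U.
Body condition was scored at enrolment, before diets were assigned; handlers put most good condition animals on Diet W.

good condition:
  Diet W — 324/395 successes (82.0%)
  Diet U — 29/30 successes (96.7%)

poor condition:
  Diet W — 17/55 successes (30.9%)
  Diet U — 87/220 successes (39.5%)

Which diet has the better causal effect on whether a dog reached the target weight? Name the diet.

Diet U is higher inside every starting body condition stratum but Diet W is higher in aggregate. Whether to stratify depends on how starting body condition relates to the diet.
The imbalance in starting body condition arose from how dogs were allocated, not from anything the diet did; and starting body condition independently affects the outcome. The pooled gap is confounded — condition on starting body condition.
Within each level — good condition: 82.0% vs 96.7%; poor condition: 30.9% vs 39.5% — Diet U is higher every time.

Diet U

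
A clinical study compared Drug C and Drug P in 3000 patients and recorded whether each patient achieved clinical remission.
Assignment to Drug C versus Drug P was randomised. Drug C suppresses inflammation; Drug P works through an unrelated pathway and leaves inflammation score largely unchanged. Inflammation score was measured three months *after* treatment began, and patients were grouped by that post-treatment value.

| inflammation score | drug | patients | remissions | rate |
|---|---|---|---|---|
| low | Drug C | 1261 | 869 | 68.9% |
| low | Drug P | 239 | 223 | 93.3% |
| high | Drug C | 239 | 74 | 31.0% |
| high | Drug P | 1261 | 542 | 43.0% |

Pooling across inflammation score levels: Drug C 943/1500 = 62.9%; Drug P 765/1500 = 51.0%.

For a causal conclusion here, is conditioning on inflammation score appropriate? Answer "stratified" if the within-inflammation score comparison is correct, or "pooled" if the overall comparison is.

pooled

Drug P is higher inside every inflammation score stratum but Drug C is higher in aggregate. Whether to stratify depends on how inflammation score relates to the drug.
Because the drug influences inflammation score, inflammation score is a post-treatment mediator, not a confounder. Stratifying on it would bias the estimate; the causal effect is the crude pooled difference.
Pooled: Drug C 62.9% vs Drug P 51.0%; Drug C is higher overall.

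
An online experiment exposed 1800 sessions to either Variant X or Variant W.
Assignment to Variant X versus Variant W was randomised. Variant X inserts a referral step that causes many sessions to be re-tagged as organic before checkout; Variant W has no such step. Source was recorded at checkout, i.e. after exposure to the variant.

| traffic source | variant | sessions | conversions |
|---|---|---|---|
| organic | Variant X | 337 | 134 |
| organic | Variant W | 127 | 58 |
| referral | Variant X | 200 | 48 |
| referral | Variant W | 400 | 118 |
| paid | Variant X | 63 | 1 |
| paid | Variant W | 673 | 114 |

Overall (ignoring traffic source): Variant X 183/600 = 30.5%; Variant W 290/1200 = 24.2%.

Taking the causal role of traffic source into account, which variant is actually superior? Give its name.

Variant X

Within every traffic source level Variant W has the higher rate, yet pooled Variant X does — Simpson's reversal.
Traffic source here is a post-treatment variable shaped by the variant; conditioning on it would introduce bias rather than remove it. The overall comparison is the causal one.
Pooled: Variant X 30.5% vs Variant W 24.2%; Variant X is higher overall.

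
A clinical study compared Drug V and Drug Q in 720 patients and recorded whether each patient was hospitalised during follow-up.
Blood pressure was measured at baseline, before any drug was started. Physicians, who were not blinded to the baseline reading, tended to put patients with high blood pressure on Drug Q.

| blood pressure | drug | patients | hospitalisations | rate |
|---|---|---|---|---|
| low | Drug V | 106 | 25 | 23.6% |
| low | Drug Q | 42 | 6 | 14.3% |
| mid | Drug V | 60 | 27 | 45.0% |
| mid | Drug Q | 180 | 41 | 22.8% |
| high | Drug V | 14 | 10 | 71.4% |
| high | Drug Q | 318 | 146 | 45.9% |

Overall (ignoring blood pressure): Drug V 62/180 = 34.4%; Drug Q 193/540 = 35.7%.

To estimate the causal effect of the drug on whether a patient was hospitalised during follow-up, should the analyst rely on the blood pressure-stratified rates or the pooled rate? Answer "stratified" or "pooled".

Blood pressure differs across drugs for reasons unrelated to any effect of the drug itself, and it separately predicts the outcome — a classic confounder. We must compare within blood pressure levels.
Within each level — low: 23.6% vs 14.3%; mid: 45.0% vs 22.8%; high: 71.4% vs 45.9% — Drug Q is lower every time.

stratified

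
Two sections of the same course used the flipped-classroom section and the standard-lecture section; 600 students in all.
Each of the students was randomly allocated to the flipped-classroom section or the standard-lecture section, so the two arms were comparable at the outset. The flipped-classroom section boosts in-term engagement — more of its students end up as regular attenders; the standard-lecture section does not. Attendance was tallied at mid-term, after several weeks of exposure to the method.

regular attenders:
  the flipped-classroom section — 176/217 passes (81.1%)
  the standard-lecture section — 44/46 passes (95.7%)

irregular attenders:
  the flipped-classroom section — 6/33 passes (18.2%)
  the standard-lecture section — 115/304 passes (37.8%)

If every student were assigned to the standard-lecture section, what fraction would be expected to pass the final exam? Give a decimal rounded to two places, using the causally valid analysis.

the standard-lecture section is higher inside every mid-term attendance stratum but the flipped-classroom section is higher in aggregate. Whether to stratify depends on how mid-term attendance relates to the teaching method.
Mid-term attendance here is a post-treatment variable shaped by the teaching method; conditioning on it would introduce bias rather than remove it. The overall comparison is the causal one.
So P(outcome | do(the standard-lecture section)) is just the pooled rate for the standard-lecture section: 159/350 = 0.454.

0.45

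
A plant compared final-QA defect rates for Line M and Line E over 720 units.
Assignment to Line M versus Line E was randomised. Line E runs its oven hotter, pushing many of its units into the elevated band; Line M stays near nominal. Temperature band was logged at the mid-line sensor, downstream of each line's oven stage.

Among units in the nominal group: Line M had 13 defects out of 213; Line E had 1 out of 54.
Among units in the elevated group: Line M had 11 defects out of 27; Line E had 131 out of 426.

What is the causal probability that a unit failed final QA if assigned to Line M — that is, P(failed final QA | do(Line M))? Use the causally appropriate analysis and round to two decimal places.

The stratified and pooled comparisons disagree (Line E wins within each in-process temperature band; Line M wins overall), so the answer turns on the causal role of in-process temperature band.
In-process temperature band is recorded after the line and is itself shifted by it — it sits on the causal path from line to outcome. Conditioning on a mediator would strip out part of the effect we want; the pooled comparison gives the total causal effect.
So P(outcome | do(Line M)) is just the pooled rate for Line M: 24/240 = 0.100.

0.10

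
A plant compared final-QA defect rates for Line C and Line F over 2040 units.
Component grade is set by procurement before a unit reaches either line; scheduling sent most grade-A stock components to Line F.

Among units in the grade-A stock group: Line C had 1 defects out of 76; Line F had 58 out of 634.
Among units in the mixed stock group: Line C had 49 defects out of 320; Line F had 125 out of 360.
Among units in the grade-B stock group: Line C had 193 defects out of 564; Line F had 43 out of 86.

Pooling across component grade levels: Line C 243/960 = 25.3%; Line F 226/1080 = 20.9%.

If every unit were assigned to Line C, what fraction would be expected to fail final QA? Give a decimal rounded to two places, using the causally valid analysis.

0.16

The component grade-specific comparison favours Line C throughout, but the pooled figures favour Line F. The question is whether to condition on component grade.
Since component grade is a pre-existing factor (not a product of the line) and it affects the outcome on its own, it is a confounder. The stratified rates, not the pooled rate, identify the causal effect.
Standardising Line C to the population component grade mix: 0.348·1/76 + 0.333·49/320 + 0.319·193/564 = 0.165.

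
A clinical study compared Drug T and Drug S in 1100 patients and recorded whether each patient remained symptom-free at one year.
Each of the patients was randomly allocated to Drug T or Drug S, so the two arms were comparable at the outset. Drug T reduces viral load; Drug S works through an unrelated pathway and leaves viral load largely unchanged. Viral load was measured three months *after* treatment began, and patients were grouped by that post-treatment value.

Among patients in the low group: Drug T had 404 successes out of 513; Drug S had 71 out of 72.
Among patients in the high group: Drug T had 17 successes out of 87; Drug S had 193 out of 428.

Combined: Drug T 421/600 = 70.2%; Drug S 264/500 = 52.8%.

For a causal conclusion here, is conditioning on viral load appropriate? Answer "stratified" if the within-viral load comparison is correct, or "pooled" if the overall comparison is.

pooled

Viral load is downstream of the drug. One should not condition on a consequence of treatment, so the overall rates are the right comparison.
Pooled: Drug T 70.2% vs Drug S 52.8%; Drug T is higher overall.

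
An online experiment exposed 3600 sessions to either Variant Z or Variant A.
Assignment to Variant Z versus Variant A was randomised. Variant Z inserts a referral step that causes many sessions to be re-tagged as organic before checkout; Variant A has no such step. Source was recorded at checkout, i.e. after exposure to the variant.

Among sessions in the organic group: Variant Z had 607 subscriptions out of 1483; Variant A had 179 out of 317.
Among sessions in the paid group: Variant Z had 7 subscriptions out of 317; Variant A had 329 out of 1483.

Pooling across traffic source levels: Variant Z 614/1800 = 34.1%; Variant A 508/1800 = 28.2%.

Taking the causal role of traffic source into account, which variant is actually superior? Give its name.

Within every traffic source level Variant A has the higher rate, yet pooled Variant Z does — Simpson's reversal.
Traffic source here is a post-treatment variable shaped by the variant; conditioning on it would introduce bias rather than remove it. The overall comparison is the causal one.
Pooled: Variant Z 34.1% vs Variant A 28.2%; Variant Z is higher overall.

Variant Z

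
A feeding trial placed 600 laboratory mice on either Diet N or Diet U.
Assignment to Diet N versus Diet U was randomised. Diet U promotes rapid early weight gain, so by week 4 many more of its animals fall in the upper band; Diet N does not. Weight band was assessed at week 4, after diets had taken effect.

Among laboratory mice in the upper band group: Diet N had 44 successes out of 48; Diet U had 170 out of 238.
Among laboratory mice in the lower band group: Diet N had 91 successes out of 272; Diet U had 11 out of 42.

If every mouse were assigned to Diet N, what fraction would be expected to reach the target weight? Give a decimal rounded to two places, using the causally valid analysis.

Week-4 weight band lies on the pathway diet → week-4 weight band → outcome, so adjusting for it blocks the indirect effect. For the total causal effect of diet, use the unadjusted pooled rates.
So P(outcome | do(Diet N)) is just the pooled rate for Diet N: 135/320 = 0.422.

0.42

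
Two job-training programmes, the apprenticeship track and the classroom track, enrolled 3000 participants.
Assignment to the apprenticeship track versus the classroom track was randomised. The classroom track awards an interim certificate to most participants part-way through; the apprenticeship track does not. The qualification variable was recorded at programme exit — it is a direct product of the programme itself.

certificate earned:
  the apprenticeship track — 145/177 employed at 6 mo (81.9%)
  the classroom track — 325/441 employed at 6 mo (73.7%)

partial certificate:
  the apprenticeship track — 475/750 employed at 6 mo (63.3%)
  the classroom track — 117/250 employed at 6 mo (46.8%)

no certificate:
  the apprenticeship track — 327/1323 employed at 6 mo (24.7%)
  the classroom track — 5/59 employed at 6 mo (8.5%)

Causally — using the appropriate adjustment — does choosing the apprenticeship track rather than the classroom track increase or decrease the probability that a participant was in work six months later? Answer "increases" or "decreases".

the apprenticeship track is higher inside every qualification attained during the programme stratum but the classroom track is higher in aggregate. Whether to stratify depends on how qualification attained during the programme relates to the programme.
Qualification attained during the programme here is a post-treatment variable shaped by the programme; conditioning on it would introduce bias rather than remove it. The overall comparison is the causal one.
Pooled: the apprenticeship track 42.1% vs the classroom track 59.6%; the classroom track is higher overall.

decreases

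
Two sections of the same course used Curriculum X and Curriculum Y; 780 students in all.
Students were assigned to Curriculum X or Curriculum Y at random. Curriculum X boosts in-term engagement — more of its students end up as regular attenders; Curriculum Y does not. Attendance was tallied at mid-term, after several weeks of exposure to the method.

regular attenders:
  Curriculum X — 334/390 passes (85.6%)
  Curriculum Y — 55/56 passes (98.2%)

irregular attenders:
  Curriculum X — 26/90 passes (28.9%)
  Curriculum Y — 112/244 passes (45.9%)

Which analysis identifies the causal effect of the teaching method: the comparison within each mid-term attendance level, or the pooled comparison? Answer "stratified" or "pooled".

pooled

The distribution of mid-term attendance is itself part of what the teaching method does — it is an intermediate outcome. Holding it fixed would remove that part of the effect; the total effect is the pooled difference.
Pooled: Curriculum X 75.0% vs Curriculum Y 55.7%; Curriculum X is higher overall.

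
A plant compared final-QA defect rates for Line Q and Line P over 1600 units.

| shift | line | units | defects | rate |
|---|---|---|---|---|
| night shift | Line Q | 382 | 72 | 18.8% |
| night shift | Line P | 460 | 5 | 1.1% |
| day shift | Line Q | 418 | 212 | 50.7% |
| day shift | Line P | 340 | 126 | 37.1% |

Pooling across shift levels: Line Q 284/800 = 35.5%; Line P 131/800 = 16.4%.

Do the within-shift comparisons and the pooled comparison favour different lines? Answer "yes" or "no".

no

Within each shift level (night shift 18.8% vs 1.1%; day shift 50.7% vs 37.1%), Line P has the lower rate every time. Pooled: 35.5% vs 16.4% — Line P has the lower rate overall. They agree.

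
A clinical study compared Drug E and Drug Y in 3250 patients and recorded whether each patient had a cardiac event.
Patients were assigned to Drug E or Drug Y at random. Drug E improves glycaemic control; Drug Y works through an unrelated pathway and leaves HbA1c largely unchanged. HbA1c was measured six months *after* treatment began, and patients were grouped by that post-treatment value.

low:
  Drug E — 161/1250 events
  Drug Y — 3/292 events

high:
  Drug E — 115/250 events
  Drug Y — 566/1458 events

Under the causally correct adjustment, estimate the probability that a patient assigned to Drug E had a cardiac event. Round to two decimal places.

0.18

HbA1c is recorded after the drug and is itself shifted by it — it sits on the causal path from drug to outcome. Conditioning on a mediator would strip out part of the effect we want; the pooled comparison gives the total causal effect.
So P(outcome | do(Drug E)) is just the pooled rate for Drug E: 276/1500 = 0.184.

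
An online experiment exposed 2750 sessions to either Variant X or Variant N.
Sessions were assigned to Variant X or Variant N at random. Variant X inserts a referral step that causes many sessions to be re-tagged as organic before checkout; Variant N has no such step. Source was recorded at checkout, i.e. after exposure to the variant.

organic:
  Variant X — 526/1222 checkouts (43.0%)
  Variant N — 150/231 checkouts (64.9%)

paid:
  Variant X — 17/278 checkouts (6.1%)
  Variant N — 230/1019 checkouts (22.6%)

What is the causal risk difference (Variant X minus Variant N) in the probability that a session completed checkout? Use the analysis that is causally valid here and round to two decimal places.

Traffic source lies on the pathway variant → traffic source → outcome, so adjusting for it blocks the indirect effect. For the total causal effect of variant, use the unadjusted pooled rates.
The causal difference is the pooled difference: 0.362 − 0.304 = +0.058.

+0.06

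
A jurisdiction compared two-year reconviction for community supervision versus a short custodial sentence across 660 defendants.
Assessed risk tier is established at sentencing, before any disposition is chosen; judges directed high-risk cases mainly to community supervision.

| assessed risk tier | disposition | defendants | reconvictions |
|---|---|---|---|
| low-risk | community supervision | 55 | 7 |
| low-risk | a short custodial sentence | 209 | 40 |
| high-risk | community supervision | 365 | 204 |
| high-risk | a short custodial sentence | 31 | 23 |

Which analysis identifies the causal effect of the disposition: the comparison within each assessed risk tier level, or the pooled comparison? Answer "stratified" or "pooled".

stratified

Since assessed risk tier is a pre-existing factor (not a product of the disposition) and it affects the outcome on its own, it is a confounder. The stratified rates, not the pooled rate, identify the causal effect.
Within each level — low-risk: 12.7% vs 19.1%; high-risk: 55.9% vs 74.2% — community supervision is lower every time.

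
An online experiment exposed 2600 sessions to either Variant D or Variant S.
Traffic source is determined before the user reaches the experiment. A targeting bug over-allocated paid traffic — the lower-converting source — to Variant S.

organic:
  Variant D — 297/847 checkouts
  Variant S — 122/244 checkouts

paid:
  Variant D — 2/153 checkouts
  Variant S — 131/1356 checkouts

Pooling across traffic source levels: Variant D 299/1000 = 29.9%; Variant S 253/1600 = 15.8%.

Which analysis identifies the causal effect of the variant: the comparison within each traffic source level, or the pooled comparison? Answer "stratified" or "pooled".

Traffic source is set before the variant has any effect — it is not caused by the variant — and it independently drives the outcome. That makes it a confounder, so the causal comparison is within traffic source levels.
Within each level — organic: 35.1% vs 50.0%; paid: 1.3% vs 9.7% — Variant S is higher every time.

stratified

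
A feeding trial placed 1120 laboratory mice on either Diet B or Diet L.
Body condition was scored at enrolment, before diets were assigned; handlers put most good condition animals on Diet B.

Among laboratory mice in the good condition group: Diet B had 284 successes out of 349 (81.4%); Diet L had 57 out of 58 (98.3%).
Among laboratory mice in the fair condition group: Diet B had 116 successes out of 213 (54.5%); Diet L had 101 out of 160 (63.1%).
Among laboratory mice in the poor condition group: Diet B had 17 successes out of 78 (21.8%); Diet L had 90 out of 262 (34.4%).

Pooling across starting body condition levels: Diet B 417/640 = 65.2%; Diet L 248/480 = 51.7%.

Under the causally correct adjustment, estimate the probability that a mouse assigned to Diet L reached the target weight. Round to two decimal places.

The starting body condition-specific comparison favours Diet L throughout, but the pooled figures favour Diet B. The question is whether to condition on starting body condition.
Starting body condition is set before the diet has any effect — it is not caused by the diet — and it independently drives the outcome. That makes it a confounder, so the causal comparison is within starting body condition levels.
Standardising Diet L to the population starting body condition mix: 0.363·57/58 + 0.333·101/160 + 0.304·90/262 = 0.672.

0.67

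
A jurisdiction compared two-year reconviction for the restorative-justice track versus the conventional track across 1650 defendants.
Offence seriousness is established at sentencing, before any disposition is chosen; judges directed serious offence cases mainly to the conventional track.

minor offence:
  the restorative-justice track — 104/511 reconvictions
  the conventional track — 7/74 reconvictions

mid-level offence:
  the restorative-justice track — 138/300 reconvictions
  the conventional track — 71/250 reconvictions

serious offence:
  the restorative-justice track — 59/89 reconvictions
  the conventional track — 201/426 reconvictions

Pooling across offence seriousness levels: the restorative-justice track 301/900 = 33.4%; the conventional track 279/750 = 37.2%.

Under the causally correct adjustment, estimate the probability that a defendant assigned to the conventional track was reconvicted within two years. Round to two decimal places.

0.28

Since offence seriousness is a pre-existing factor (not a product of the disposition) and it affects the outcome on its own, it is a confounder. The stratified rates, not the pooled rate, identify the causal effect.
Standardising the conventional track to the population offence seriousness mix: 0.355·7/74 + 0.333·71/250 + 0.312·201/426 = 0.275.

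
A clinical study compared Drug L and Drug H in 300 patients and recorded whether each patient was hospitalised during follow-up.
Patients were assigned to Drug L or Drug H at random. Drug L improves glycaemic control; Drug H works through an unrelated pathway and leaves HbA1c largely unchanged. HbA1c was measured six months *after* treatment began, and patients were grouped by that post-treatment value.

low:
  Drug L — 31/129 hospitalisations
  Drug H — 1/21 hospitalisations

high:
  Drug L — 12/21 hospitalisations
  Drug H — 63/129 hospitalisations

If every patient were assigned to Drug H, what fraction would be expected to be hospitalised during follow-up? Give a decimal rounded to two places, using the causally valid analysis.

HbA1c lies on the pathway drug → HbA1c → outcome, so adjusting for it blocks the indirect effect. For the total causal effect of drug, use the unadjusted pooled rates.
So P(outcome | do(Drug H)) is just the pooled rate for Drug H: 64/150 = 0.427.

0.43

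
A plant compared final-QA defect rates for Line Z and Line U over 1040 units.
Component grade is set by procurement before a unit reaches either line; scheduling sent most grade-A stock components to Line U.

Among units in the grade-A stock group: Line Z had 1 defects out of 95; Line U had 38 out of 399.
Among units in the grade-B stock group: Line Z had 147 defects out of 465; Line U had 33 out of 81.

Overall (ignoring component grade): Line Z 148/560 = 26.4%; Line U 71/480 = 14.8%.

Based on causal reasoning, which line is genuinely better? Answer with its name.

Line Z

Within every component grade level Line Z has the lower rate, yet pooled Line U does — Simpson's reversal.
Component grade differs across lines for reasons unrelated to any effect of the line itself, and it separately predicts the outcome — a classic confounder. We must compare within component grade levels.
Within each level — grade-A stock: 1.1% vs 9.5%; grade-B stock: 31.6% vs 40.7% — Line Z is lower every time.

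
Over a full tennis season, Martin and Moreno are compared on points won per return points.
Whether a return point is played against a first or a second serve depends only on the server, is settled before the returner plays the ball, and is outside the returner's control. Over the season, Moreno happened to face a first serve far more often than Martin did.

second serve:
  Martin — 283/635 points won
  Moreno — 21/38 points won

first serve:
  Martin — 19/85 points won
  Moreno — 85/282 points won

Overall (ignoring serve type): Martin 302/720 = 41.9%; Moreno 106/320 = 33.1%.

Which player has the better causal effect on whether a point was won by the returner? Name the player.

Moreno

Serve type satisfies the back-door criterion: it is not a descendant of the player, and it blocks the spurious path from player to outcome. Adjusting for it (i.e., using the within-serve type rates) gives the causal effect.
Within each level — second serve: 44.6% vs 55.3%; first serve: 22.4% vs 30.1% — Moreno is higher every time.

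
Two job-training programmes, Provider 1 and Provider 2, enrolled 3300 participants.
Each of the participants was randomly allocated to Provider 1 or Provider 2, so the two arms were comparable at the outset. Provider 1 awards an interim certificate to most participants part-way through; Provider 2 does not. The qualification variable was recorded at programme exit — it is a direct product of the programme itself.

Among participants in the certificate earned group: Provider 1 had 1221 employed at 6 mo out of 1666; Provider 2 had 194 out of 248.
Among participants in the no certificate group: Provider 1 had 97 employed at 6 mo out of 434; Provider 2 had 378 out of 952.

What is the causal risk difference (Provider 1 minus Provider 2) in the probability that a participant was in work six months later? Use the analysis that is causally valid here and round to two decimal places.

+0.15

Within every qualification attained during the programme level Provider 2 has the higher rate, yet pooled Provider 1 does — Simpson's reversal.
Qualification attained during the programme is recorded after the programme and is itself shifted by it — it sits on the causal path from programme to outcome. Conditioning on a mediator would strip out part of the effect we want; the pooled comparison gives the total causal effect.
The causal difference is the pooled difference: 0.628 − 0.477 = +0.151.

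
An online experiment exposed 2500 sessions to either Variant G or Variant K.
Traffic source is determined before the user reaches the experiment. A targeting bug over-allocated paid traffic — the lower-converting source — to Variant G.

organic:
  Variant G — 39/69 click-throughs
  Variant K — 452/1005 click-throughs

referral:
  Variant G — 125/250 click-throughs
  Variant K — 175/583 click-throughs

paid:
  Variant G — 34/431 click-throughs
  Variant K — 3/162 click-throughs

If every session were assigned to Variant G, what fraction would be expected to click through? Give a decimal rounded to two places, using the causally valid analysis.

Since traffic source is a pre-existing factor (not a product of the variant) and it affects the outcome on its own, it is a confounder. The stratified rates, not the pooled rate, identify the causal effect.
Standardising Variant G to the population traffic source mix: 0.430·39/69 + 0.333·125/250 + 0.237·34/431 = 0.428.

0.43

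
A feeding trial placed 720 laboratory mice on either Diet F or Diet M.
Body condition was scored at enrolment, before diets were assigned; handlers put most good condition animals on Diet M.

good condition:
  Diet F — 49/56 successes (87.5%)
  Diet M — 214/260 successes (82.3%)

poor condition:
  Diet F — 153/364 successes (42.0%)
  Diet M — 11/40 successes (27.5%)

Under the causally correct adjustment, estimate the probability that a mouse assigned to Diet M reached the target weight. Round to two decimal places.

0.52

Starting body condition differs across diets for reasons unrelated to any effect of the diet itself, and it separately predicts the outcome — a classic confounder. We must compare within starting body condition levels.
Standardising Diet M to the population starting body condition mix: 0.439·214/260 + 0.561·11/40 = 0.516.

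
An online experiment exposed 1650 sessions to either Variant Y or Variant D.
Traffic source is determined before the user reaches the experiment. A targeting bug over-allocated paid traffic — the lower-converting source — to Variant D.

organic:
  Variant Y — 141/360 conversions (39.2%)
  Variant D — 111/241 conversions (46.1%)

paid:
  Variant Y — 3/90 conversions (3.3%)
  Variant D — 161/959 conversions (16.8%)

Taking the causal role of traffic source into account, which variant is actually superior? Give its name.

Traffic source is set before the variant has any effect — it is not caused by the variant — and it independently drives the outcome. That makes it a confounder, so the causal comparison is within traffic source levels.
Within each level — organic: 39.2% vs 46.1%; paid: 3.3% vs 16.8% — Variant D is higher every time.

Variant D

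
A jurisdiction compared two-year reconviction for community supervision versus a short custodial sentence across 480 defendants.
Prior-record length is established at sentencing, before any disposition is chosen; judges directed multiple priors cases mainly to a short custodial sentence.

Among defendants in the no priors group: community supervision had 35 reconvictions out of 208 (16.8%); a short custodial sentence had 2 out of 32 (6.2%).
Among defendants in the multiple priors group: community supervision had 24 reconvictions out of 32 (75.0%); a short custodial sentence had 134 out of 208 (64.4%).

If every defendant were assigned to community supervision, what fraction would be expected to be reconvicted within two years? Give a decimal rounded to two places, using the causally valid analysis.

0.46

The stratified and pooled comparisons disagree (a short custodial sentence wins within each prior-record length; community supervision wins overall), so the answer turns on the causal role of prior-record length.
The imbalance in prior-record length arose from how defendants were allocated, not from anything the disposition did; and prior-record length independently affects the outcome. The pooled gap is confounded — condition on prior-record length.
Standardising community supervision to the population prior-record length mix: 0.500·35/208 + 0.500·24/32 = 0.459.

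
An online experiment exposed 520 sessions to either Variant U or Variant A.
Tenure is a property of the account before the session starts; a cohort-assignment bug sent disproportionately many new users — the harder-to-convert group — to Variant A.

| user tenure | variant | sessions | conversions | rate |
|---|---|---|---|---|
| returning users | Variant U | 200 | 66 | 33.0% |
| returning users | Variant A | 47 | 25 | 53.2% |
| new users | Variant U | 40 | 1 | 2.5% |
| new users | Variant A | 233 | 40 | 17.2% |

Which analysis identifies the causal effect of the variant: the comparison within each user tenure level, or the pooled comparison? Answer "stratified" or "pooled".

Within every user tenure level Variant A has the higher rate, yet pooled Variant U does — Simpson's reversal.
Since user tenure is a pre-existing factor (not a product of the variant) and it affects the outcome on its own, it is a confounder. The stratified rates, not the pooled rate, identify the causal effect.
Within each level — returning users: 33.0% vs 53.2%; new users: 2.5% vs 17.2% — Variant A is higher every time.

stratified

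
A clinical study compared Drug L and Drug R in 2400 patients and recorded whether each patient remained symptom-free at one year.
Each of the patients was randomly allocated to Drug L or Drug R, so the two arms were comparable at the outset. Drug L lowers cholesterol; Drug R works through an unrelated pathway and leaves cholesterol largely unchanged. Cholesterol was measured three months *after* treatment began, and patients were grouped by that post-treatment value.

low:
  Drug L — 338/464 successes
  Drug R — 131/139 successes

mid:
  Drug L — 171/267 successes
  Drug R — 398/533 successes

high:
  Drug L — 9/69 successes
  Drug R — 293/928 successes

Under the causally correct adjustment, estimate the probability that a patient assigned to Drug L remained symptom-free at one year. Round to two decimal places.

0.65

The stratified and pooled comparisons disagree (Drug R wins within each cholesterol; Drug L wins overall), so the answer turns on the causal role of cholesterol.
Cholesterol lies on the pathway drug → cholesterol → outcome, so adjusting for it blocks the indirect effect. For the total causal effect of drug, use the unadjusted pooled rates.
So P(outcome | do(Drug L)) is just the pooled rate for Drug L: 518/800 = 0.647.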